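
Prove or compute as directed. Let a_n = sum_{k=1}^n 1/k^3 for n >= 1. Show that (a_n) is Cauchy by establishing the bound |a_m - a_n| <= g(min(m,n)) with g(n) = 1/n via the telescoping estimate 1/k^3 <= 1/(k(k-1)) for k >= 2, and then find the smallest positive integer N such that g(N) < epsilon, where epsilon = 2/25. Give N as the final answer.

For m > n >= 1: |a_m - a_n| = sum_{k=n+1}^m 1/k^3.
Use 1/k^3 <= 1/(k(k-1)) = 1/(k-1) - 1/k for k >= 2 (which holds since k^3 >= k^2 >= k(k-1) for k >= 2):
sum_{k=n+1}^m 1/k^3 <= sum_{k=n+1}^m (1/(k-1) - 1/k) = 1/n - 1/m <= 1/n.
By symmetry the same bound holds with n,m swapped, so |a_m - a_n| <= 1/min(m,n) = g(min(m,n)). Since g(n) -> 0, (a_n) is Cauchy.
Now solve g(N) < 2/25: 1/N < 2/25 <=> N > 1/(2/25) = 25/2.
The smallest integer strictly greater than 25/2 is N = 13.
Check: g(13) = 1/13 < 2/25; g(12) = 1/12 >= 2/25. So N = 13.

13


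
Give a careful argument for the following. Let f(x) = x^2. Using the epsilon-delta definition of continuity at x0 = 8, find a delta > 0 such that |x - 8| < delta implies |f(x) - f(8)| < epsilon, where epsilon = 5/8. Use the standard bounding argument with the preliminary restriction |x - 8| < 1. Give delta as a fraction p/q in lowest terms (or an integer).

Factor: |x^2 - (8)^2| = |x - 8| * |x + 8|.
Impose |x - 8| < 1 first. Then |x + 8| = |(x - 8) + 2*(8)| <= |x - 8| + 2*|8| < 1 + 16 = 17.
So |x^2 - (8)^2| < delta * 17.
We need delta * 17 <= 5/8, i.e. delta <= 5/8/17 = 5/136.
Since 5/136 < 1, this is tighter than 1; take delta = 5/136.
So delta = 5/136 works.

5/136


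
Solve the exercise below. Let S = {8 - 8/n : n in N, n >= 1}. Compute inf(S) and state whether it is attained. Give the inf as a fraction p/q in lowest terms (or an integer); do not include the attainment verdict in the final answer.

Analysis:
- Values: 0, 4, 16/3, 6, ... strictly increasing.
- Minimum is 0 (n=1); inf = 0 (attained).
- 8 - 8/n -> 8 from below; sup = 8, not attained.
Conclusion: inf(S) = 0, attained in S.

0


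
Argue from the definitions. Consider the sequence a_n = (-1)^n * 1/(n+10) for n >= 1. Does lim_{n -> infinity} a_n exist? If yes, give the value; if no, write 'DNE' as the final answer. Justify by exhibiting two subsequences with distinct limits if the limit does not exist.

Examine the behaviour of a_n along subsequences.
Even-n subsequence a_{2k} = 1/(2k+10) -> 0. Odd-n subsequence a_{2k+1} = -1/(2k+11) -> 0. Both tend to 0, which suggests the limit is 0; verify directly.
|a_n - 0| = 1/(n+10) < 1/n for every n >= 1.
Given epsilon > 0, choose a positive integer N > 1/epsilon. Then for all n >= N, |a_n| < 1/n <= 1/N < epsilon.
So by the definition of the limit, lim a_n exists and equals 0.

0


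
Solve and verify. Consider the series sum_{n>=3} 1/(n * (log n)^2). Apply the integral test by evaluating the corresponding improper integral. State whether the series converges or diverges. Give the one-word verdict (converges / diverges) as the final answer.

Let f(x) = 1/(x*log(x)^2). Then f is positive, continuous, and decreasing on [3, infinity), so the integral test applies.
Compute the improper integral int_{3}^infinity f(x) dx:
  antiderivative F(x) = -1/log(x).
  F(x) -> 0 as x -> infinity.  int = 0 - F(3) = 1/log(3) < infinity. By the integral test, the series converges.

converges


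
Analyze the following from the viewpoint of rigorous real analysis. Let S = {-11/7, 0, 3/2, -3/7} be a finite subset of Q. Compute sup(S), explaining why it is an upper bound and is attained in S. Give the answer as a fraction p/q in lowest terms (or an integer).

S is finite, so sup(S) = max(S).
Sorted decreasing:
3/2, 0, -3/7, -11/7
The extremum is 3/2.
For every x in S, x <= 3/2. And 3/2 is in S, so it is attained.
Therefore sup(S) = 3/2.

3/2


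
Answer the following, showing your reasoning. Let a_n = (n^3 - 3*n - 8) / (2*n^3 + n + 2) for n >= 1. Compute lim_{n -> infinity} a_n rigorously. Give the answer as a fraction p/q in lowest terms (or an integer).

Divide numerator and denominator by n^3, the highest power:
numerator / n^3 = 1 - 3/n^2 - 8/n^3
denominator / n^3 = 2 + n^(-2) + 2/n^3
As n -> infinity, all terms of the form c/n^k (k >= 1) tend to 0.
So numerator / n^3 -> 1 and denominator / n^3 -> 2.
Therefore lim a_n = 1/2.

1/2


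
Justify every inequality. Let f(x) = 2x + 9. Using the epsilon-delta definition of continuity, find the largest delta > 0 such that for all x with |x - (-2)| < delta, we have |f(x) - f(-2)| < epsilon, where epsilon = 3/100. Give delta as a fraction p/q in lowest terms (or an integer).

We compute f(-2) = 2*(-2) + 9 = 5.
|f(x) - f(-2)| = |2x + 9 - (5)| = |2(x - (-2))| = 2|x - (-2)|.
We need 2|x - (-2)| < 3/100, i.e. |x - (-2)| < 3/100 / 2 = 3/200.
So any delta <= 3/200 works. Conversely, if delta > 3/200, then x = -2 + 3/200 satisfies |x - (-2)| = 3/200 < delta but |f(x) - f(-2)| = 2 * 3/200 = 3/100, which is not < 3/100; so no larger delta works.
Hence the largest such delta is 3/200.

3/200


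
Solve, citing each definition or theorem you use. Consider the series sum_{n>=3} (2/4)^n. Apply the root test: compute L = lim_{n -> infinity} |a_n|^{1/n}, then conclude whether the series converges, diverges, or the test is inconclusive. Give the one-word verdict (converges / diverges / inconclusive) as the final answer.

Let a_n denote the general term. Form |a_n|^(1/n) and simplify:
|a_n|^(1/n) = 1/2
Take the limit as n -> infinity: L = 1/2.
Since L = 1/2 < 1, the root test implies convergence.

converges


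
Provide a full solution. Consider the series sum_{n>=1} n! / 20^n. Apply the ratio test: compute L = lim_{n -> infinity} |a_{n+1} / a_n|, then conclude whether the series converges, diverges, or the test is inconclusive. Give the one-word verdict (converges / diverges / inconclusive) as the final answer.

Let a_n denote the general term. Form the ratio a_{n+1}/a_n and simplify:
a_{n+1}/a_n = n/20 + 1/20
Take the limit as n -> infinity: L = infinity.
Since L = infinity > 1 (or L = infinity), the ratio test implies the series diverges.

diverges


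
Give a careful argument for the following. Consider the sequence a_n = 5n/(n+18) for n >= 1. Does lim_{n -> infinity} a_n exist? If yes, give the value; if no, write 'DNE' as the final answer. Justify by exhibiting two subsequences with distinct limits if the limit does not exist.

Examine the behaviour of a_n along subsequences.
Even-n subsequence a_{2k} = 5(2k)/(2k+18) -> 5. Odd-n subsequence a_{2k+1} = 5(2k+1)/(2k+19) -> 5. Both tend to 5, which suggests the limit is 5; verify directly.
|a_n - 5| = |5n - 5(n+18)| / (n+18) = 90/(n+18) < 90/n for every n >= 1.
Given epsilon > 0, choose a positive integer N > 90/epsilon. Then for all n >= N, |a_n - 5| < 90/n <= 90/N < epsilon.
So by the definition of the limit, lim a_n exists and equals 5.

5


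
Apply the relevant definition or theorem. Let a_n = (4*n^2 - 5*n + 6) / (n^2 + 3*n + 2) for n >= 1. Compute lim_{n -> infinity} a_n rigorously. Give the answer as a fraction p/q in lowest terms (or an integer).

Divide numerator and denominator by n^2, the highest power:
numerator / n^2 = 4 - 5/n + 6/n^2
denominator / n^2 = 1 + 3/n + 2/n^2
As n -> infinity, all terms of the form c/n^k (k >= 1) tend to 0.
So numerator / n^2 -> 4 and denominator / n^2 -> 1.
Therefore lim a_n = 4.

4


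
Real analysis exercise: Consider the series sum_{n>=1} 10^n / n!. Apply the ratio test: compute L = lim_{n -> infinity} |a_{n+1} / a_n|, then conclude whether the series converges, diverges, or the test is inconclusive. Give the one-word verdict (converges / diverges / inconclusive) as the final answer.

Let a_n denote the general term. Form the ratio a_{n+1}/a_n and simplify:
a_{n+1}/a_n = 10/(n + 1)
Take the limit as n -> infinity: L = 0.
Since L = 0 < 1, the ratio test implies the series converges.

converges


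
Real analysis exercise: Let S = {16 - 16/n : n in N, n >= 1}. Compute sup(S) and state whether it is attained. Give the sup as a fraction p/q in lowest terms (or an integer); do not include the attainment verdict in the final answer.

Analysis:
- Values: 0, 8, 32/3, 12, ... strictly increasing.
- Minimum is 0 (n=1); inf = 0 (attained).
- 16 - 16/n -> 16 from below; sup = 16, not attained.
Conclusion: sup(S) = 16, not attained in S.

16


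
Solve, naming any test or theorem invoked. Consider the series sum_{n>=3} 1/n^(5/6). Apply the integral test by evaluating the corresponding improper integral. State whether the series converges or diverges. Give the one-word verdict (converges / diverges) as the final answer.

Let f(x) = x^(-5/6). Then f is positive, continuous, and decreasing on [3, infinity), so the integral test applies.
Compute the improper integral int_{3}^infinity f(x) dx:
  antiderivative F(x) = 6*x^(1/6).
  As x -> infinity, F(x) -> infinity (since p = 5/6 < 1).
  So the integral diverges. By the integral test, the series diverges.

diverges


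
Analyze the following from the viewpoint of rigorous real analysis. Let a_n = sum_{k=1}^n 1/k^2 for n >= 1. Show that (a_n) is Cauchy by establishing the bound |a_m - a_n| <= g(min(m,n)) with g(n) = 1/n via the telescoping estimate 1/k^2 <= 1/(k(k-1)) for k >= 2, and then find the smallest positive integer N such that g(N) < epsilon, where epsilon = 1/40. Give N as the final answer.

For m > n >= 1: |a_m - a_n| = sum_{k=n+1}^m 1/k^2.
Use 1/k^2 <= 1/(k(k-1)) = 1/(k-1) - 1/k for k >= 2:
sum_{k=n+1}^m 1/k^2 <= sum_{k=n+1}^m (1/(k-1) - 1/k) = 1/n - 1/m <= 1/n.
By symmetry the same bound holds with n,m swapped, so |a_m - a_n| <= 1/min(m,n) = g(min(m,n)). Since g(n) -> 0, (a_n) is Cauchy.
Now solve g(N) < 1/40: 1/N < 1/40 <=> N > 1/(1/40) = 40.
The smallest integer strictly greater than 40 is N = 41.
Check: g(41) = 1/41 < 1/40; g(40) = 1/40 >= 1/40. So N = 41.

41


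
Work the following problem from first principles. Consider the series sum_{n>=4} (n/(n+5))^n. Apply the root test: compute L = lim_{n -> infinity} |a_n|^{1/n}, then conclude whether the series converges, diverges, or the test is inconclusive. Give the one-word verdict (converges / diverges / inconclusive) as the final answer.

Let a_n denote the general term. Form |a_n|^(1/n) and simplify:
|a_n|^(1/n) = n/(n + 5)
Take the limit as n -> infinity: L = 1.
Since L = 1, the root test is inconclusive. (In fact a_n = (n/(n+5))^n -> e^(-5) != 0, so the nth-term test shows divergence; but the root test itself gives no conclusion.)

inconclusive


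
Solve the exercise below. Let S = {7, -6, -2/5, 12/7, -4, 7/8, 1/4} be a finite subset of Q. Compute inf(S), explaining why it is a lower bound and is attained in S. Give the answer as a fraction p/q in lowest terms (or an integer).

S is finite, so inf(S) = min(S).
Sorted increasing:
-6, -4, -2/5, 1/4, 7/8, 12/7, 7
The extremum is -6.
For every x in S, x >= -6. And -6 is in S, so it is attained.
Therefore inf(S) = -6.

-6


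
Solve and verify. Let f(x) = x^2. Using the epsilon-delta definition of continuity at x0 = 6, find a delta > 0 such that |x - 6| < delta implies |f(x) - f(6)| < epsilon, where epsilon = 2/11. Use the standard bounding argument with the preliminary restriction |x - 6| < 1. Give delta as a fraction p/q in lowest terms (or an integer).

Factor: |x^2 - (6)^2| = |x - 6| * |x + 6|.
Impose |x - 6| < 1 first. Then |x + 6| = |(x - 6) + 2*(6)| <= |x - 6| + 2*|6| < 1 + 12 = 13.
So |x^2 - (6)^2| < delta * 13.
We need delta * 13 <= 2/11, i.e. delta <= 2/11/13 = 2/143.
Since 2/143 < 1, this is tighter than 1; take delta = 2/143.
So delta = 2/143 works.

2/143


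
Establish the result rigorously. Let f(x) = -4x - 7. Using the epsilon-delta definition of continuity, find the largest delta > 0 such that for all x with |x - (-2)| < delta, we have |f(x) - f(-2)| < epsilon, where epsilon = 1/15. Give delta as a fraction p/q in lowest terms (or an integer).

We compute f(-2) = -4*(-2) - 7 = 1.
|f(x) - f(-2)| = |-4x - 7 - (1)| = |-4(x - (-2))| = 4|x - (-2)|.
We need 4|x - (-2)| < 1/15, i.e. |x - (-2)| < 1/15 / 4 = 1/60.
So any delta <= 1/60 works. Conversely, if delta > 1/60, then x = -2 + 1/60 satisfies |x - (-2)| = 1/60 < delta but |f(x) - f(-2)| = 4 * 1/60 = 1/15, which is not < 1/15; so no larger delta works.
Hence the largest such delta is 1/60.

1/60


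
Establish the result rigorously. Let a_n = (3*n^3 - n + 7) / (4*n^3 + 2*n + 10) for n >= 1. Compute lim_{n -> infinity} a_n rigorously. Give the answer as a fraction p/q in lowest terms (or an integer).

Divide numerator and denominator by n^3, the highest power:
numerator / n^3 = 3 - 1/n^2 + 7/n^3
denominator / n^3 = 4 + 2/n^2 + 10/n^3
As n -> infinity, all terms of the form c/n^k (k >= 1) tend to 0.
So numerator / n^3 -> 3 and denominator / n^3 -> 4.
Therefore lim a_n = 3/4.

3/4


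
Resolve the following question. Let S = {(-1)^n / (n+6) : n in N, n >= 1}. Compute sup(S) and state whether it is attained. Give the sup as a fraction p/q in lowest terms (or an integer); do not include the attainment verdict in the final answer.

Analysis:
- Values: -1/7, 1/8, -1/9, 1/10, -1/11, ...
- Positive terms (even n): 1/(2+6), 1/(4+6), ... decreasing -> max = 1/8 (n=2).
- Negative terms (odd n): -1/(1+6), -1/(3+6), ... increasing -> min = -1/7 (n=1).
- So sup = 1/8 (attained at n=2); inf = -1/7 (attained at n=1).
Conclusion: sup(S) = 1/8, attained in S.

1/8


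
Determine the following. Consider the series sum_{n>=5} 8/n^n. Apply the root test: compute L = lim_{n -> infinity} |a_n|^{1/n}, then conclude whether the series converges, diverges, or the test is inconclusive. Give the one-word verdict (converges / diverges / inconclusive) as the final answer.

Let a_n denote the general term. Form |a_n|^(1/n) and simplify:
|a_n|^(1/n) = 2^(3/n)/n
Take the limit as n -> infinity: L = 0.
Since L = 0 < 1, the root test implies convergence.

converges


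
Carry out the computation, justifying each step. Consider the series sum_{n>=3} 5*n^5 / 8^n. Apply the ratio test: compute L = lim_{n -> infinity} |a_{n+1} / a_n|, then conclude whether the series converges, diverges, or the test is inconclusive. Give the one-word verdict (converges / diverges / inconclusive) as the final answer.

Let a_n denote the general term. Form the ratio a_{n+1}/a_n and simplify:
a_{n+1}/a_n = (n + 1)^5/(8*n^5)
Take the limit as n -> infinity: L = 1/8.
Since L = 1/8 < 1, the ratio test implies the series converges.

converges


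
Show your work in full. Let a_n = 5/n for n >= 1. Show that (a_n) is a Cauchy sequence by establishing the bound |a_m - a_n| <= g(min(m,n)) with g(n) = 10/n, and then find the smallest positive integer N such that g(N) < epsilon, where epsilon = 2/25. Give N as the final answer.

For any m, n >= 1, by the triangle inequality:
|a_m - a_n| = |5/m - 5/n| <= 5*1/m + 5*1/n <= 10/min(m,n).
So g(n) = 10/n bounds the Cauchy difference. Since g(n) -> 0, (a_n) is Cauchy.
Now solve g(N) < 2/25: 10/N < 2/25 <=> N > 10 / (2/25) = 125.
The smallest integer strictly greater than 125 is N = 126.
Check: g(126) = 10/126 = 5/63 < 2/25; g(125) = 2/25 >= 2/25. So N = 126.

126


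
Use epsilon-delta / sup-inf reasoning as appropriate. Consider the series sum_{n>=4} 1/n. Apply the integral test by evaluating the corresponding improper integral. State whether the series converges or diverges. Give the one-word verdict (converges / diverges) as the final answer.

Let f(x) = 1/x. Then f is positive, continuous, and decreasing on [4, infinity), so the integral test applies.
Compute the improper integral int_{4}^infinity f(x) dx:
  antiderivative F(x) = log(x).
  As x -> infinity, log(x) -> infinity.
  So int = infinity - log(4) = infinity. By the integral test, the series diverges.

diverges


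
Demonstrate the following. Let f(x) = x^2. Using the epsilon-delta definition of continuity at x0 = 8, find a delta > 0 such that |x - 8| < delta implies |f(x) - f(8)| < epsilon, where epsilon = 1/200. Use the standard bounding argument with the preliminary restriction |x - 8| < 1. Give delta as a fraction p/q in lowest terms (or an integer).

Factor: |x^2 - (8)^2| = |x - 8| * |x + 8|.
Impose |x - 8| < 1 first. Then |x + 8| = |(x - 8) + 2*(8)| <= |x - 8| + 2*|8| < 1 + 16 = 17.
So |x^2 - (8)^2| < delta * 17.
We need delta * 17 <= 1/200, i.e. delta <= 1/200/17 = 1/3400.
Since 1/3400 < 1, this is tighter than 1; take delta = 1/3400.
So delta = 1/3400 works.

1/3400


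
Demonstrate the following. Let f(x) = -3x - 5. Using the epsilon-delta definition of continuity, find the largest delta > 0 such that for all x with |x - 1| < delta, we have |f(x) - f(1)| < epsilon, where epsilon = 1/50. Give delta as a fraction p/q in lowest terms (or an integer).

We compute f(1) = -3*(1) - 5 = -8.
|f(x) - f(1)| = |-3x - 5 - (-8)| = |-3(x - 1)| = 3|x - 1|.
We need 3|x - 1| < 1/50, i.e. |x - 1| < 1/50 / 3 = 1/150.
So any delta <= 1/150 works. Conversely, if delta > 1/150, then x = 1 + 1/150 satisfies |x - 1| = 1/150 < delta but |f(x) - f(1)| = 3 * 1/150 = 1/50, which is not < 1/50; so no larger delta works.
Hence the largest such delta is 1/150.

1/150


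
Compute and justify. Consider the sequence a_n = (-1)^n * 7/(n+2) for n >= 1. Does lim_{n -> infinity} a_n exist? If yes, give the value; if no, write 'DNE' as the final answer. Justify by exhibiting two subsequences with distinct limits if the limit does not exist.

Examine the behaviour of a_n along subsequences.
Even-n subsequence a_{2k} = 7/(2k+2) -> 0. Odd-n subsequence a_{2k+1} = -7/(2k+3) -> 0. Both tend to 0, which suggests the limit is 0; verify directly.
|a_n - 0| = 7/(n+2) < 7/n for every n >= 1.
Given epsilon > 0, choose a positive integer N > 7/epsilon. Then for all n >= N, |a_n| < 7/n <= 7/N < epsilon.
So by the definition of the limit, lim a_n exists and equals 0.

0


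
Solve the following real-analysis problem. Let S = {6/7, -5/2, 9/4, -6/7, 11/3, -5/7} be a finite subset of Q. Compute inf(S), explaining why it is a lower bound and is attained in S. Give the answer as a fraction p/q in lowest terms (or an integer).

S is finite, so inf(S) = min(S).
Sorted increasing:
-5/2, -6/7, -5/7, 6/7, 9/4, 11/3
The extremum is -5/2.
For every x in S, x >= -5/2. And -5/2 is in S, so it is attained.
Therefore inf(S) = -5/2.

-5/2


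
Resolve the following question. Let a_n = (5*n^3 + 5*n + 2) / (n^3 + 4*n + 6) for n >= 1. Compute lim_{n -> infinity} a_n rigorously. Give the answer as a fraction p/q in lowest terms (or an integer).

Divide numerator and denominator by n^3, the highest power:
numerator / n^3 = 5 + 5/n^2 + 2/n^3
denominator / n^3 = 1 + 4/n^2 + 6/n^3
As n -> infinity, all terms of the form c/n^k (k >= 1) tend to 0.
So numerator / n^3 -> 5 and denominator / n^3 -> 1.
Therefore lim a_n = 5.

5


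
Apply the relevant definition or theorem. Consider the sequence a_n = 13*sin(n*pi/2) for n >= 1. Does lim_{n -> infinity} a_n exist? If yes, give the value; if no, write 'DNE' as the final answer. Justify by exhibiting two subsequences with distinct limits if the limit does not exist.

Examine the behaviour of a_n along subsequences.
a_{4k+1} = 13*sin(pi/2 + 2k*pi) = 13 -> 13. a_{4k+3} = 13*sin(3pi/2 + 2k*pi) = -13 -> -13.
Since these two subsequential limits are 13 and -13, distinct, the full sequence cannot converge (a convergent sequence has all subsequences tending to the same limit). So lim a_n does not exist.

DNE


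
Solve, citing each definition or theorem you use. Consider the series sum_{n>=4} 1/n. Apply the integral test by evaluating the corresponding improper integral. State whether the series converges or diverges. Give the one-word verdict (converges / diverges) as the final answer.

Let f(x) = 1/x. Then f is positive, continuous, and decreasing on [4, infinity), so the integral test applies.
Compute the improper integral int_{4}^infinity f(x) dx:
  antiderivative F(x) = log(x).
  As x -> infinity, log(x) -> infinity.
  So int = infinity - log(4) = infinity. By the integral test, the series diverges.

diverges


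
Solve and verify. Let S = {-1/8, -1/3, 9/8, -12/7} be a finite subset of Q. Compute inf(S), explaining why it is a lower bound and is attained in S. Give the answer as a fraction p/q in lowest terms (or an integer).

S is finite, so inf(S) = min(S).
Sorted increasing:
-12/7, -1/3, -1/8, 9/8
The extremum is -12/7.
For every x in S, x >= -12/7. And -12/7 is in S, so it is attained.
Therefore inf(S) = -12/7.

-12/7


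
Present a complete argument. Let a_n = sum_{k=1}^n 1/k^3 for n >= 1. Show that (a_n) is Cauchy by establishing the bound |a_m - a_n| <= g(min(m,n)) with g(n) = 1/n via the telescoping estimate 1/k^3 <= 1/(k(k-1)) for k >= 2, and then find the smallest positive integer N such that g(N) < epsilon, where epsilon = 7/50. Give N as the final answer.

For m > n >= 1: |a_m - a_n| = sum_{k=n+1}^m 1/k^3.
Use 1/k^3 <= 1/(k(k-1)) = 1/(k-1) - 1/k for k >= 2 (which holds since k^3 >= k^2 >= k(k-1) for k >= 2):
sum_{k=n+1}^m 1/k^3 <= sum_{k=n+1}^m (1/(k-1) - 1/k) = 1/n - 1/m <= 1/n.
By symmetry the same bound holds with n,m swapped, so |a_m - a_n| <= 1/min(m,n) = g(min(m,n)). Since g(n) -> 0, (a_n) is Cauchy.
Now solve g(N) < 7/50: 1/N < 7/50 <=> N > 1/(7/50) = 50/7.
The smallest integer strictly greater than 50/7 is N = 8.
Check: g(8) = 1/8 < 7/50; g(7) = 1/7 >= 7/50. So N = 8.

8


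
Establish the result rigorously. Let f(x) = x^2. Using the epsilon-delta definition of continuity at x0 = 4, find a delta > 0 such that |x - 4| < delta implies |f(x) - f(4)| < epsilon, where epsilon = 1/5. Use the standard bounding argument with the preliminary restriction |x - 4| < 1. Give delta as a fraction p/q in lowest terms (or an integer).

Factor: |x^2 - (4)^2| = |x - 4| * |x + 4|.
Impose |x - 4| < 1 first. Then |x + 4| = |(x - 4) + 2*(4)| <= |x - 4| + 2*|4| < 1 + 8 = 9.
So |x^2 - (4)^2| < delta * 9.
We need delta * 9 <= 1/5, i.e. delta <= 1/5/9 = 1/45.
Since 1/45 < 1, this is tighter than 1; take delta = 1/45.
So delta = 1/45 works.

1/45


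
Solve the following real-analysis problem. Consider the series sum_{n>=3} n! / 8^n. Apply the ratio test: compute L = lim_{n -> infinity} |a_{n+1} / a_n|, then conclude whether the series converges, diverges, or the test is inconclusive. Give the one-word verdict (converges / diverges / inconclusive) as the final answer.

Let a_n denote the general term. Form the ratio a_{n+1}/a_n and simplify:
a_{n+1}/a_n = n/8 + 1/8
Take the limit as n -> infinity: L = infinity.
Since L = infinity > 1 (or L = infinity), the ratio test implies the series diverges.

diverges


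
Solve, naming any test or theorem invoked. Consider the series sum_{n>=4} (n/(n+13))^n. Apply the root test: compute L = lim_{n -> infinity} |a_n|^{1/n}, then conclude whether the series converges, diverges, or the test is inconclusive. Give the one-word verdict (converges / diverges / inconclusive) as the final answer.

Let a_n denote the general term. Form |a_n|^(1/n) and simplify:
|a_n|^(1/n) = n/(n + 13)
Take the limit as n -> infinity: L = 1.
Since L = 1, the root test is inconclusive. (In fact a_n = (n/(n+13))^n -> e^(-13) != 0, so the nth-term test shows divergence; but the root test itself gives no conclusion.)

inconclusive


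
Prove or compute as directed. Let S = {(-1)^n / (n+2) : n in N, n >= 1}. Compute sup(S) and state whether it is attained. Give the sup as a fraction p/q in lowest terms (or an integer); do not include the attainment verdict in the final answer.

Analysis:
- Values: -1/3, 1/4, -1/5, 1/6, -1/7, ...
- Positive terms (even n): 1/(2+2), 1/(4+2), ... decreasing -> max = 1/4 (n=2).
- Negative terms (odd n): -1/(1+2), -1/(3+2), ... increasing -> min = -1/3 (n=1).
- So sup = 1/4 (attained at n=2); inf = -1/3 (attained at n=1).
Conclusion: sup(S) = 1/4, attained in S.

1/4


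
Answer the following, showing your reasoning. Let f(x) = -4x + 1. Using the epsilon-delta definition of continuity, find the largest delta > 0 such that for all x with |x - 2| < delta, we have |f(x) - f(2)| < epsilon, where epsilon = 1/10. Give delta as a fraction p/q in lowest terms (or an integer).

We compute f(2) = -4*(2) + 1 = -7.
|f(x) - f(2)| = |-4x + 1 - (-7)| = |-4(x - 2)| = 4|x - 2|.
We need 4|x - 2| < 1/10, i.e. |x - 2| < 1/10 / 4 = 1/40.
So any delta <= 1/40 works. Conversely, if delta > 1/40, then x = 2 + 1/40 satisfies |x - 2| = 1/40 < delta but |f(x) - f(2)| = 4 * 1/40 = 1/10, which is not < 1/10; so no larger delta works.
Hence the largest such delta is 1/40.

1/40


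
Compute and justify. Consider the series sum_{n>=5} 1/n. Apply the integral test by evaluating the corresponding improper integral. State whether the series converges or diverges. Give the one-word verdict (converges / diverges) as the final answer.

Let f(x) = 1/x. Then f is positive, continuous, and decreasing on [5, infinity), so the integral test applies.
Compute the improper integral int_{5}^infinity f(x) dx:
  antiderivative F(x) = log(x).
  As x -> infinity, log(x) -> infinity.
  So int = infinity - log(5) = infinity. By the integral test, the series diverges.

diverges


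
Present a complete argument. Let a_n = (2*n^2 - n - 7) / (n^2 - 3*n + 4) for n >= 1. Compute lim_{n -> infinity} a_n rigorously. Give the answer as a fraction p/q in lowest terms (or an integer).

Divide numerator and denominator by n^2, the highest power:
numerator / n^2 = 2 - 1/n - 7/n^2
denominator / n^2 = 1 - 3/n + 4/n^2
As n -> infinity, all terms of the form c/n^k (k >= 1) tend to 0.
So numerator / n^2 -> 2 and denominator / n^2 -> 1.
Therefore lim a_n = 2.

2


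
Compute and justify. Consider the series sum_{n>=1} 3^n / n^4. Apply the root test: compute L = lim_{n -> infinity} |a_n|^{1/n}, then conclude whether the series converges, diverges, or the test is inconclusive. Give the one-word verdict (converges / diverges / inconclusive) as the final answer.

Let a_n denote the general term. Form |a_n|^(1/n) and simplify:
|a_n|^(1/n) = 3/n^(4/n)
Take the limit as n -> infinity: L = 3.
Since L = 3 > 1, the root test implies divergence.

diverges


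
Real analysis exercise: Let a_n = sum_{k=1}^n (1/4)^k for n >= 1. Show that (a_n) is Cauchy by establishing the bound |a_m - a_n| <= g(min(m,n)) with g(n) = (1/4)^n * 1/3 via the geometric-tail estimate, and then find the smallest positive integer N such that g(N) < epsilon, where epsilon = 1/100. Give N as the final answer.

For m > n >= 1: |a_m - a_n| = sum_{k=n+1}^m (1/4)^k < sum_{k=n+1}^infinity (1/4)^k = (1/4)^(n+1) / (1 - 1/4) = (1/4)^n * (1/4) * (4/3) = (1/4)^n * 1/3.
So g(n) = (1/4)^n / 3. Since g(n) -> 0, (a_n) is Cauchy.
Now solve g(N) < 1/100: (1/4)^N / 3 < 1/100 <=> 4^N > 1 / (3 * 1/100) = 100/3.
Check powers of 4: 4^2 = 16 <= 100/3, 4^3 = 64 > 100/3.
So the smallest such N is 3. Check: g(3) = 1/(3 * 64) = 1/192 < 1/100.

3


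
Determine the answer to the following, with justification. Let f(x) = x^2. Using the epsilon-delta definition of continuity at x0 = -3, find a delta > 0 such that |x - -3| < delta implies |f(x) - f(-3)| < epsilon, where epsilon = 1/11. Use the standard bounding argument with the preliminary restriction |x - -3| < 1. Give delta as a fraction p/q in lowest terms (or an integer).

Factor: |x^2 - (-3)^2| = |x - -3| * |x + -3|.
Impose |x - -3| < 1 first. Then |x + -3| = |(x - -3) + 2*(-3)| <= |x - -3| + 2*|-3| < 1 + 6 = 7.
So |x^2 - (-3)^2| < delta * 7.
We need delta * 7 <= 1/11, i.e. delta <= 1/11/7 = 1/77.
Since 1/77 < 1, this is tighter than 1; take delta = 1/77.
So delta = 1/77 works.

1/77


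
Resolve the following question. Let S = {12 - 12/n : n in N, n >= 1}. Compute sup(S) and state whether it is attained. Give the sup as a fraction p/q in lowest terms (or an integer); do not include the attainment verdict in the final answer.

Analysis:
- Values: 0, 6, 8, 9, ... strictly increasing.
- Minimum is 0 (n=1); inf = 0 (attained).
- 12 - 12/n -> 12 from below; sup = 12, not attained.
Conclusion: sup(S) = 12, not attained in S.

12


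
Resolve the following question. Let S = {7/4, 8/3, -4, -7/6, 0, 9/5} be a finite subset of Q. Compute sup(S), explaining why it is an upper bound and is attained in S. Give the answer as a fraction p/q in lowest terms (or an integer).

S is finite, so sup(S) = max(S).
Sorted decreasing:
8/3, 9/5, 7/4, 0, -7/6, -4
The extremum is 8/3.
For every x in S, x <= 8/3. And 8/3 is in S, so it is attained.
Therefore sup(S) = 8/3.

8/3


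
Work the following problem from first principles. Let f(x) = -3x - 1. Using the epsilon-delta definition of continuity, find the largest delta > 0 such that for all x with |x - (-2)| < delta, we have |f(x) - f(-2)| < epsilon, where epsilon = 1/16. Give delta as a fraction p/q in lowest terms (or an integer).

We compute f(-2) = -3*(-2) - 1 = 5.
|f(x) - f(-2)| = |-3x - 1 - (5)| = |-3(x - (-2))| = 3|x - (-2)|.
We need 3|x - (-2)| < 1/16, i.e. |x - (-2)| < 1/16 / 3 = 1/48.
So any delta <= 1/48 works. Conversely, if delta > 1/48, then x = -2 + 1/48 satisfies |x - (-2)| = 1/48 < delta but |f(x) - f(-2)| = 3 * 1/48 = 1/16, which is not < 1/16; so no larger delta works.
Hence the largest such delta is 1/48.

1/48


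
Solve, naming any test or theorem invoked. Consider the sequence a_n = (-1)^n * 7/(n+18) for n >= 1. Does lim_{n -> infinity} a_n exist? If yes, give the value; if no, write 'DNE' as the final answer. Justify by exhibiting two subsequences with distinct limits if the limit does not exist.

Examine the behaviour of a_n along subsequences.
Even-n subsequence a_{2k} = 7/(2k+18) -> 0. Odd-n subsequence a_{2k+1} = -7/(2k+19) -> 0. Both tend to 0, which suggests the limit is 0; verify directly.
|a_n - 0| = 7/(n+18) < 7/n for every n >= 1.
Given epsilon > 0, choose a positive integer N > 7/epsilon. Then for all n >= N, |a_n| < 7/n <= 7/N < epsilon.
So by the definition of the limit, lim a_n exists and equals 0.

0


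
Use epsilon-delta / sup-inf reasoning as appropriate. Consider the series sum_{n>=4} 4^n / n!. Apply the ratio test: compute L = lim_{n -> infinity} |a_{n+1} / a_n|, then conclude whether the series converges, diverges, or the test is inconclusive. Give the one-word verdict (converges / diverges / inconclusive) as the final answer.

Let a_n denote the general term. Form the ratio a_{n+1}/a_n and simplify:
a_{n+1}/a_n = 4/(n + 1)
Take the limit as n -> infinity: L = 0.
Since L = 0 < 1, the ratio test implies the series converges.

converges


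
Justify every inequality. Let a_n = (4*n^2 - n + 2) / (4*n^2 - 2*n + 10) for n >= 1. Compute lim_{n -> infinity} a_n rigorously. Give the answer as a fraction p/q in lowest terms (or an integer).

Divide numerator and denominator by n^2, the highest power:
numerator / n^2 = 4 - 1/n + 2/n^2
denominator / n^2 = 4 - 2/n + 10/n^2
As n -> infinity, all terms of the form c/n^k (k >= 1) tend to 0.
So numerator / n^2 -> 4 and denominator / n^2 -> 4.
Therefore lim a_n = 1.

1


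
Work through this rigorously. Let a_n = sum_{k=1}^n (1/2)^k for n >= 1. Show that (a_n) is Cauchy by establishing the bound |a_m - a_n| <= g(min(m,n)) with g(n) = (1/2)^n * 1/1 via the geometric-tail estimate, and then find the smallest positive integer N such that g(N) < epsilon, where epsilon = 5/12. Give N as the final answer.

For m > n >= 1: |a_m - a_n| = sum_{k=n+1}^m (1/2)^k < sum_{k=n+1}^infinity (1/2)^k = (1/2)^(n+1) / (1 - 1/2) = (1/2)^n * (1/2) * (2/1) = (1/2)^n * 1/1.
So g(n) = (1/2)^n / 1. Since g(n) -> 0, (a_n) is Cauchy.
Now solve g(N) < 5/12: (1/2)^N / 1 < 5/12 <=> 2^N > 1 / (1 * 5/12) = 12/5.
Check powers of 2: 2^1 = 2 <= 12/5, 2^2 = 4 > 12/5.
So the smallest such N is 2. Check: g(2) = 1/(1 * 4) = 1/4 < 5/12.

2


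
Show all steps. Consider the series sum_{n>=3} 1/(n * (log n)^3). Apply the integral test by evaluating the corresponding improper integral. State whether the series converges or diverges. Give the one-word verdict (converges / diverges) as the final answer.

Let f(x) = 1/(x*log(x)^3). Then f is positive, continuous, and decreasing on [3, infinity), so the integral test applies.
Compute the improper integral int_{3}^infinity f(x) dx:
  antiderivative F(x) = -1/(2*log(x)^2).
  F(x) -> 0 as x -> infinity.  int = 0 - F(3) = 1/(2*log(3)^2) < infinity. By the integral test, the series converges.

converges


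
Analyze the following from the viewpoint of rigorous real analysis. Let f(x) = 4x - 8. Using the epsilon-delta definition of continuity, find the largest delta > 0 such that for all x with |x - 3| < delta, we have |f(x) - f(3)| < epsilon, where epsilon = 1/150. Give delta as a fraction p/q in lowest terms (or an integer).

We compute f(3) = 4*(3) - 8 = 4.
|f(x) - f(3)| = |4x - 8 - (4)| = |4(x - 3)| = 4|x - 3|.
We need 4|x - 3| < 1/150, i.e. |x - 3| < 1/150 / 4 = 1/600.
So any delta <= 1/600 works. Conversely, if delta > 1/600, then x = 3 + 1/600 satisfies |x - 3| = 1/600 < delta but |f(x) - f(3)| = 4 * 1/600 = 1/150, which is not < 1/150; so no larger delta works.
Hence the largest such delta is 1/600.

1/600


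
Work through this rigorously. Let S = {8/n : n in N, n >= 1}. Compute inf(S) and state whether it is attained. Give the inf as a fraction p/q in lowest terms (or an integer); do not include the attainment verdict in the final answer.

Analysis:
- Values: 8, 4, 8/3, 2, ... strictly decreasing.
- The maximum is 8 (n=1); sup = 8 (attained).
- The set is bounded below by 0; 8/n -> 0 so 0 is the greatest lower bound.
- 0 is not in the set, so inf = 0 is not attained.
Conclusion: inf(S) = 0, not attained in S.

0


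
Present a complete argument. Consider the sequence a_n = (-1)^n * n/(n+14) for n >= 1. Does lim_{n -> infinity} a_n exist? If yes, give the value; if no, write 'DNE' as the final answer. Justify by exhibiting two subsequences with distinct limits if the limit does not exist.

Examine the behaviour of a_n along subsequences.
a_{2k} = 2k/(2k+14) -> 1. a_{2k+1} = -(2k+1)/(2k+15) -> -1.
Since these two subsequential limits are 1 and -1, distinct, the full sequence cannot converge (a convergent sequence has all subsequences tending to the same limit). So lim a_n does not exist.

DNE


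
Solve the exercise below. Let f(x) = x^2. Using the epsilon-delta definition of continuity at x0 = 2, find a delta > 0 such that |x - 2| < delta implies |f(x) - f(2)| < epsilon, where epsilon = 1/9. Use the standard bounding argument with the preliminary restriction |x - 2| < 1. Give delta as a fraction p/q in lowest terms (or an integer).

Factor: |x^2 - (2)^2| = |x - 2| * |x + 2|.
Impose |x - 2| < 1 first. Then |x + 2| = |(x - 2) + 2*(2)| <= |x - 2| + 2*|2| < 1 + 4 = 5.
So |x^2 - (2)^2| < delta * 5.
We need delta * 5 <= 1/9, i.e. delta <= 1/9/5 = 1/45.
Since 1/45 < 1, this is tighter than 1; take delta = 1/45.
So delta = 1/45 works.

1/45


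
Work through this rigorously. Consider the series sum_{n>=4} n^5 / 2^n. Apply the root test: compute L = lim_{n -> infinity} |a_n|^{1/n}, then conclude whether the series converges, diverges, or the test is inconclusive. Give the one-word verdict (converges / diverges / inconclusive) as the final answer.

Let a_n denote the general term. Form |a_n|^(1/n) and simplify:
|a_n|^(1/n) = n^(5/n)/2
Take the limit as n -> infinity: L = 1/2.
Since L = 1/2 < 1, the root test implies convergence.

converges


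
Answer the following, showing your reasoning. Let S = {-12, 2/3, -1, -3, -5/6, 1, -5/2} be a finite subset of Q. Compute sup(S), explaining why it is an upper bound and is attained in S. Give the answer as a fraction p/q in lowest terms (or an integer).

S is finite, so sup(S) = max(S).
Sorted decreasing:
1, 2/3, -5/6, -1, -5/2, -3, -12
The extremum is 1.
For every x in S, x <= 1. And 1 is in S, so it is attained.
Therefore sup(S) = 1.

1


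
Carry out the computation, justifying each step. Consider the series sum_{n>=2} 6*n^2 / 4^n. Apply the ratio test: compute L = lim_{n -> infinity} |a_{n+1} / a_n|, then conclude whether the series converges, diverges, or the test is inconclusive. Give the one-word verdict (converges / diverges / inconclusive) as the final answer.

Let a_n denote the general term. Form the ratio a_{n+1}/a_n and simplify:
a_{n+1}/a_n = (n + 1)^2/(4*n^2)
Take the limit as n -> infinity: L = 1/4.
Since L = 1/4 < 1, the ratio test implies the series converges.

converges


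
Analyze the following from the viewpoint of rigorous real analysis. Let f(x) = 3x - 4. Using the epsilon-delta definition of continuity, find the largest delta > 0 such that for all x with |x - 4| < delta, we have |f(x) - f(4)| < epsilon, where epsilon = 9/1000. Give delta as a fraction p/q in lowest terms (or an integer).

We compute f(4) = 3*(4) - 4 = 8.
|f(x) - f(4)| = |3x - 4 - (8)| = |3(x - 4)| = 3|x - 4|.
We need 3|x - 4| < 9/1000, i.e. |x - 4| < 9/1000 / 3 = 3/1000.
So any delta <= 3/1000 works. Conversely, if delta > 3/1000, then x = 4 + 3/1000 satisfies |x - 4| = 3/1000 < delta but |f(x) - f(4)| = 3 * 3/1000 = 9/1000, which is not < 9/1000; so no larger delta works.
Hence the largest such delta is 3/1000.

3/1000


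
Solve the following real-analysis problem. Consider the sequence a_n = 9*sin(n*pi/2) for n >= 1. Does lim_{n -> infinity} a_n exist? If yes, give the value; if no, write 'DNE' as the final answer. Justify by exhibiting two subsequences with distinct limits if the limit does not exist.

Examine the behaviour of a_n along subsequences.
a_{4k+1} = 9*sin(pi/2 + 2k*pi) = 9 -> 9. a_{4k+3} = 9*sin(3pi/2 + 2k*pi) = -9 -> -9.
Since these two subsequential limits are 9 and -9, distinct, the full sequence cannot converge (a convergent sequence has all subsequences tending to the same limit). So lim a_n does not exist.

DNE


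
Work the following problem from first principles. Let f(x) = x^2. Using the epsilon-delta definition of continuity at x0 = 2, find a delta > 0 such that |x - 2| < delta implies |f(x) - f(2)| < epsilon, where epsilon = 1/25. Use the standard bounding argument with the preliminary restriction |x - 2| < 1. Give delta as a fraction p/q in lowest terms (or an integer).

Factor: |x^2 - (2)^2| = |x - 2| * |x + 2|.
Impose |x - 2| < 1 first. Then |x + 2| = |(x - 2) + 2*(2)| <= |x - 2| + 2*|2| < 1 + 4 = 5.
So |x^2 - (2)^2| < delta * 5.
We need delta * 5 <= 1/25, i.e. delta <= 1/25/5 = 1/125.
Since 1/125 < 1, this is tighter than 1; take delta = 1/125.
So delta = 1/125 works.

1/125


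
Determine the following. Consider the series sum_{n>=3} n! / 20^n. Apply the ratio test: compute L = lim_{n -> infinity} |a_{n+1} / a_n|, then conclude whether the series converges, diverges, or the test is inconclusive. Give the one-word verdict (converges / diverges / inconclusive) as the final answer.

Let a_n denote the general term. Form the ratio a_{n+1}/a_n and simplify:
a_{n+1}/a_n = n/20 + 1/20
Take the limit as n -> infinity: L = infinity.
Since L = infinity > 1 (or L = infinity), the ratio test implies the series diverges.

diverges


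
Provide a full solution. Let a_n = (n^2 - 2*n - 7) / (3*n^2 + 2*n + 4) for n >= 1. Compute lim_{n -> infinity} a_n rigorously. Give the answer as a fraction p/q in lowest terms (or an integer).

Divide numerator and denominator by n^2, the highest power:
numerator / n^2 = 1 - 2/n - 7/n^2
denominator / n^2 = 3 + 2/n + 4/n^2
As n -> infinity, all terms of the form c/n^k (k >= 1) tend to 0.
So numerator / n^2 -> 1 and denominator / n^2 -> 3.
Therefore lim a_n = 1/3.

1/3


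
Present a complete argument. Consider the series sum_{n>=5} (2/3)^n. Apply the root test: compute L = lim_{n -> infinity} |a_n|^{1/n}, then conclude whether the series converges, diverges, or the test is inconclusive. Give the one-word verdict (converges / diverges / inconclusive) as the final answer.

Let a_n denote the general term. Form |a_n|^(1/n) and simplify:
|a_n|^(1/n) = 2/3
Take the limit as n -> infinity: L = 2/3.
Since L = 2/3 < 1, the root test implies convergence.

converges


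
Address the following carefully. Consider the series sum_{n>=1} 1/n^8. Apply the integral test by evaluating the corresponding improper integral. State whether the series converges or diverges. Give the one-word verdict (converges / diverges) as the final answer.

Let f(x) = x^(-8). Then f is positive, continuous, and decreasing on [1, infinity), so the integral test applies.
Compute the improper integral int_{1}^infinity f(x) dx:
  antiderivative F(x) = -1/(7*x^7).
  As x -> infinity, F(x) -> 0 (since p = 8 > 1).
  So int = F(infinity) - F(1) = 0 - (-1/7) = 1/7.
  Finite, so by the integral test, the series converges.

converges
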